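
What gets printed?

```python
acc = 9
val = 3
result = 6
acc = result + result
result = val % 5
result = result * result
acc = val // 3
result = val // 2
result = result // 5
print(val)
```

acc = 6+6 = 12
result = 3%5 = 3
result = 3*3 = 9
acc = 3//3 = 1
result = 3//2 = 1
result = 1//5 = 0

3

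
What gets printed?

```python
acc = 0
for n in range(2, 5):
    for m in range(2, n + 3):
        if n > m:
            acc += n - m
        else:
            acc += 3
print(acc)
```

31

n=2,m=2: not 2>2, acc = 0+3 = 3
n=2,m=3: not 2>3, acc = 3+3 = 6
n=2,m=4: not 2>4, acc = 6+3 = 9
n=3,m=2: 3>2, acc = 9+1 = 10
n=3,m=3: not 3>3, acc = 10+3 = 13
n=3,m=4: not 3>4, acc = 13+3 = 16
n=3,m=5: not 3>5, acc = 16+3 = 19
n=4,m=2: 4>2, acc = 19+2 = 21
n=4,m=3: 4>3, acc = 21+1 = 22
n=4,m=4: not 4>4, acc = 22+3 = 25
n=4,m=5: not 4>5, acc = 25+3 = 28
n=4,m=6: not 4>6, acc = 28+3 = 31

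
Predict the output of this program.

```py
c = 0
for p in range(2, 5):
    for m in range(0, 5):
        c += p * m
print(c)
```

p=2,m=0: c = 0+0 = 0
p=2,m=1: c = 0+2 = 2
p=2,m=2: c = 2+4 = 6
p=2,m=3: c = 6+6 = 12
p=2,m=4: c = 12+8 = 20
p=3,m=0: c = 20+0 = 20
p=3,m=1: c = 20+3 = 23
p=3,m=2: c = 23+6 = 29
p=3,m=3: c = 29+9 = 38
p=3,m=4: c = 38+12 = 50
p=4,m=0: c = 50+0 = 50
p=4,m=1: c = 50+4 = 54
p=4,m=2: c = 54+8 = 62
p=4,m=3: c = 62+12 = 74
p=4,m=4: c = 74+16 = 90

90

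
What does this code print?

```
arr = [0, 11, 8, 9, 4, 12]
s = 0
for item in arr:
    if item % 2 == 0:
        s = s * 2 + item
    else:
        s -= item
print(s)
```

item=0: even, s = 0*2+0 = 0
item=11: not even, s = 0-11 = -11
item=8: even, s = (-11)*2+8 = -14
item=9: not even, s = (-14)-9 = -23
item=4: even, s = (-23)*2+4 = -42
item=12: even, s = (-42)*2+12 = -72

-72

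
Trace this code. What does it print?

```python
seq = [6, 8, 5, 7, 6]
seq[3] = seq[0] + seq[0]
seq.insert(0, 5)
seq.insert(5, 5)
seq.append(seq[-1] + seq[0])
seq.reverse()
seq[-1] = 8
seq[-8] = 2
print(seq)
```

seq[3] = seq[0]+seq[0] = 6+6 = 12 → [6, 8, 5, 12, 6]
insert 5 at 0 → [5, 6, 8, 5, 12, 6]
insert 5 at 5 → [5, 6, 8, 5, 12, 5, 6]
append seq[-1]+seq[0] = 6+5 = 11 → [5, 6, 8, 5, 12, 5, 6, 11]
reverse → [11, 6, 5, 12, 5, 8, 6, 5]
seq[-1] = 8 → [11, 6, 5, 12, 5, 8, 6, 8]
seq[-8] = 2 → [2, 6, 5, 12, 5, 8, 6, 8]

[2, 6, 5, 12, 5, 8, 6, 8]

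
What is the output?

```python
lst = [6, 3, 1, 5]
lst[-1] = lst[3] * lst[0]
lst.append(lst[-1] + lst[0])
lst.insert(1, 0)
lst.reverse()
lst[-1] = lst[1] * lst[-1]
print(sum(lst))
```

lst[-1] = lst[3]*lst[0] = 5*6 = 30 → [6, 3, 1, 30]
append lst[-1]+lst[0] = 30+6 = 36 → [6, 3, 1, 30, 36]
insert 0 at 1 → [6, 0, 3, 1, 30, 36]
reverse → [36, 30, 1, 3, 0, 6]
lst[-1] = lst[1]*lst[-1] = 30*6 = 180 → [36, 30, 1, 3, 0, 180]
sum = 250

250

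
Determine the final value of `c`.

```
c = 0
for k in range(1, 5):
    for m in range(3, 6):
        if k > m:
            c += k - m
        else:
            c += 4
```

45

k=1,m=3: not 1>3, c = 0+4 = 4
k=1,m=4: not 1>4, c = 4+4 = 8
k=1,m=5: not 1>5, c = 8+4 = 12
k=2,m=3: not 2>3, c = 12+4 = 16
k=2,m=4: not 2>4, c = 16+4 = 20
k=2,m=5: not 2>5, c = 20+4 = 24
k=3,m=3: not 3>3, c = 24+4 = 28
k=3,m=4: not 3>4, c = 28+4 = 32
k=3,m=5: not 3>5, c = 32+4 = 36
k=4,m=3: 4>3, c = 36+1 = 37
k=4,m=4: not 4>4, c = 37+4 = 41
k=4,m=5: not 4>5, c = 41+4 = 45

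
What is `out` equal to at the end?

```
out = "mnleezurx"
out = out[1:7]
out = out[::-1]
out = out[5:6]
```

'n'

slice [1:7] → 'nleezu'
reverse → 'uzeeln'
slice [5:6] → 'n'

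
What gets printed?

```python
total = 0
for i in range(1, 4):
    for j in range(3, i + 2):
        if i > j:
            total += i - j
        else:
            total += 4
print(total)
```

i=2,j=3: not 2>3, total = 0+4 = 4
i=3,j=3: not 3>3, total = 4+4 = 8
i=3,j=4: not 3>4, total = 8+4 = 12

12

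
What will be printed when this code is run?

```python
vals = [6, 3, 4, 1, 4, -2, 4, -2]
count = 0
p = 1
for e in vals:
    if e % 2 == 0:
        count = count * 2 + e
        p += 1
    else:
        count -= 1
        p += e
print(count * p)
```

2618

e=6: even, count = 0*2+6 = 6; p=2
e=3: not even, count = 6-1 = 5; p=5
e=4: even, count = 5*2+4 = 14; p=6
e=1: not even, count = 14-1 = 13; p=7
e=4: even, count = 13*2+4 = 30; p=8
e=-2: even, count = 30*2+(-2) = 58; p=9
e=4: even, count = 58*2+4 = 120; p=10
e=-2: even, count = 120*2+(-2) = 238; p=11
count*p = 238*11 = 2618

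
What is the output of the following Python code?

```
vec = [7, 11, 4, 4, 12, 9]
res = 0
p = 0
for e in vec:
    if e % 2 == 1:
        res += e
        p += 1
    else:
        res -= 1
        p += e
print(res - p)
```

1

e=7: odd, res = 0+7 = 7; p=1
e=11: odd, res = 7+11 = 18; p=2
e=4: not odd, res = 18-1 = 17; p=6
e=4: not odd, res = 17-1 = 16; p=10
e=12: not odd, res = 16-1 = 15; p=22
e=9: odd, res = 15+9 = 24; p=23
res-p = 24-23 = 1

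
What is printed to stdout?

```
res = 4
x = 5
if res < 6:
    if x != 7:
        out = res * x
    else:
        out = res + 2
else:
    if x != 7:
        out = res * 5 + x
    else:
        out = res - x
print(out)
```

res=4, x=5
res < 6 is True; x != 7 is True
→ out = res * x = 20

20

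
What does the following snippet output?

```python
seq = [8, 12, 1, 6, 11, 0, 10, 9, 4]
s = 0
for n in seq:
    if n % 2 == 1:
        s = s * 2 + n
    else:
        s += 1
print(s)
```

60

n=8: not odd, s = 0+1 = 1
n=12: not odd, s = 1+1 = 2
n=1: odd, s = 2*2+1 = 5
n=6: not odd, s = 5+1 = 6
n=11: odd, s = 6*2+11 = 23
n=0: not odd, s = 23+1 = 24
n=10: not odd, s = 24+1 = 25
n=9: odd, s = 25*2+9 = 59
n=4: not odd, s = 59+1 = 60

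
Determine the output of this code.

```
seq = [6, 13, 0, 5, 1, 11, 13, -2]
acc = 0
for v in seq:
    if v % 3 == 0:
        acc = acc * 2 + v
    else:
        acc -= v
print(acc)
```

v=6: %3==0, acc = 0*2+6 = 6
v=13: not %3==0, acc = 6-13 = -7
v=0: %3==0, acc = (-7)*2+0 = -14
v=5: not %3==0, acc = (-14)-5 = -19
v=1: not %3==0, acc = (-19)-1 = -20
v=11: not %3==0, acc = (-20)-11 = -31
v=13: not %3==0, acc = (-31)-13 = -44
v=-2: not %3==0, acc = (-44)-(-2) = -42

-42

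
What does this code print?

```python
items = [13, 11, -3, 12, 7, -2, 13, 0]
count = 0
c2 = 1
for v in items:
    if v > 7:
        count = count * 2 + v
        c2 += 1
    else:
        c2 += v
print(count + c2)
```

192

v=13: >7, count = 0*2+13 = 13; c2=2
v=11: >7, count = 13*2+11 = 37; c2=3
v=-3: not >7; c2=0
v=12: >7, count = 37*2+12 = 86; c2=1
v=7: not >7; c2=8
v=-2: not >7; c2=6
v=13: >7, count = 86*2+13 = 185; c2=7
v=0: not >7; c2=7
count+c2 = 185+7 = 192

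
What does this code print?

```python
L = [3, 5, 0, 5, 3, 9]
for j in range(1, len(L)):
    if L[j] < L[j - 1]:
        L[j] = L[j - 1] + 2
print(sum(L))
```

j=1: 5>=3, unchanged → [3, 5, 0, 5, 3, 9]
j=2: 0<5, L[2] = 5+2 = 7 → [3, 5, 7, 5, 3, 9]
j=3: 5<7, L[3] = 7+2 = 9 → [3, 5, 7, 9, 3, 9]
j=4: 3<9, L[4] = 9+2 = 11 → [3, 5, 7, 9, 11, 9]
j=5: 9<11, L[5] = 11+2 = 13 → [3, 5, 7, 9, 11, 13]
sum = 48

48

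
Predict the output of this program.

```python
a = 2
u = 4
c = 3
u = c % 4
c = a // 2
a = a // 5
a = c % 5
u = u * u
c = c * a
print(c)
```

u = 3%4 = 3
c = 2//2 = 1
a = 2//5 = 0
a = 1%5 = 1
u = 3*3 = 9
c = 1*1 = 1

1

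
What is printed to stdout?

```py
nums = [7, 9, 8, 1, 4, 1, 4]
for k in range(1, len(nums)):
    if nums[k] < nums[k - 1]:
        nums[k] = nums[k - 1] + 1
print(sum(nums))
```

76

k=1: 9>=7, unchanged → [7, 9, 8, 1, 4, 1, 4]
k=2: 8<9, nums[2] = 9+1 = 10 → [7, 9, 10, 1, 4, 1, 4]
k=3: 1<10, nums[3] = 10+1 = 11 → [7, 9, 10, 11, 4, 1, 4]
k=4: 4<11, nums[4] = 11+1 = 12 → [7, 9, 10, 11, 12, 1, 4]
k=5: 1<12, nums[5] = 12+1 = 13 → [7, 9, 10, 11, 12, 13, 4]
k=6: 4<13, nums[6] = 13+1 = 14 → [7, 9, 10, 11, 12, 13, 14]
sum = 76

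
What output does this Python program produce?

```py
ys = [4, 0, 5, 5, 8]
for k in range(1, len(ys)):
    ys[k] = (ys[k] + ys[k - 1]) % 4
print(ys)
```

k=1: ys[1] = (0+4)%4 = 0 → [4, 0, 5, 5, 8]
k=2: ys[2] = (5+0)%4 = 1 → [4, 0, 1, 5, 8]
k=3: ys[3] = (5+1)%4 = 2 → [4, 0, 1, 2, 8]
k=4: ys[4] = (8+2)%4 = 2 → [4, 0, 1, 2, 2]

[4, 0, 1, 2, 2]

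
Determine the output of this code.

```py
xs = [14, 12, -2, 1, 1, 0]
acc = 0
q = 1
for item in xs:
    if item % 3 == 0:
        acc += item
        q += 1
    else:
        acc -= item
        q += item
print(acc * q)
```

item=14: not %3==0, acc = 0-14 = -14; q=15
item=12: %3==0, acc = (-14)+12 = -2; q=16
item=-2: not %3==0, acc = (-2)-(-2) = 0; q=14
item=1: not %3==0, acc = 0-1 = -1; q=15
item=1: not %3==0, acc = (-1)-1 = -2; q=16
item=0: %3==0, acc = (-2)+0 = -2; q=17
acc*q = (-2)*17 = -34

-34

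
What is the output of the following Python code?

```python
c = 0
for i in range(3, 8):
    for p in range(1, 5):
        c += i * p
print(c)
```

i=3,p=1: c = 0+3 = 3
i=3,p=2: c = 3+6 = 9
i=3,p=3: c = 9+9 = 18
i=3,p=4: c = 18+12 = 30
i=4,p=1: c = 30+4 = 34
i=4,p=2: c = 34+8 = 42
i=4,p=3: c = 42+12 = 54
i=4,p=4: c = 54+16 = 70
i=5,p=1: c = 70+5 = 75
i=5,p=2: c = 75+10 = 85
i=5,p=3: c = 85+15 = 100
i=5,p=4: c = 100+20 = 120
i=6,p=1: c = 120+6 = 126
i=6,p=2: c = 126+12 = 138
i=6,p=3: c = 138+18 = 156
i=6,p=4: c = 156+24 = 180
i=7,p=1: c = 180+7 = 187
i=7,p=2: c = 187+14 = 201
i=7,p=3: c = 201+21 = 222
i=7,p=4: c = 222+28 = 250

250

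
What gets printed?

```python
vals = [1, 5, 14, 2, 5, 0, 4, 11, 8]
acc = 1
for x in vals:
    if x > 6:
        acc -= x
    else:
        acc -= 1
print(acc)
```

x=1: not >6, acc = 1-1 = 0
x=5: not >6, acc = 0-1 = -1
x=14: >6, acc = (-1)-14 = -15
x=2: not >6, acc = (-15)-1 = -16
x=5: not >6, acc = (-16)-1 = -17
x=0: not >6, acc = (-17)-1 = -18
x=4: not >6, acc = (-18)-1 = -19
x=11: >6, acc = (-19)-11 = -30
x=8: >6, acc = (-30)-8 = -38

-38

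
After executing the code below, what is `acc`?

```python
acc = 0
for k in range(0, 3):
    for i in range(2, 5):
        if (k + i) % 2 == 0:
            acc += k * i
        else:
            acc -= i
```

k=0,i=2: even sum, acc = 0+0 = 0
k=0,i=3: odd sum, acc = 0-3 = -3
k=0,i=4: even sum, acc = (-3)+0 = -3
k=1,i=2: odd sum, acc = (-3)-2 = -5
k=1,i=3: even sum, acc = (-5)+3 = -2
k=1,i=4: odd sum, acc = (-2)-4 = -6
k=2,i=2: even sum, acc = (-6)+4 = -2
k=2,i=3: odd sum, acc = (-2)-3 = -5
k=2,i=4: even sum, acc = (-5)+8 = 3

3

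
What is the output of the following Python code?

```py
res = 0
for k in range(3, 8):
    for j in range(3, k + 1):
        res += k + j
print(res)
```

150

k=3,j=3: res = 0+6 = 6
k=4,j=3: res = 6+7 = 13
k=4,j=4: res = 13+8 = 21
k=5,j=3: res = 21+8 = 29
k=5,j=4: res = 29+9 = 38
k=5,j=5: res = 38+10 = 48
k=6,j=3: res = 48+9 = 57
k=6,j=4: res = 57+10 = 67
k=6,j=5: res = 67+11 = 78
k=6,j=6: res = 78+12 = 90
k=7,j=3: res = 90+10 = 100
k=7,j=4: res = 100+11 = 111
k=7,j=5: res = 111+12 = 123
k=7,j=6: res = 123+13 = 136
k=7,j=7: res = 136+14 = 150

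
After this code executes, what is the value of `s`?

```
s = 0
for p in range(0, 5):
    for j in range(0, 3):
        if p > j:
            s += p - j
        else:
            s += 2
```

31

p=0,j=0: not 0>0, s = 0+2 = 2
p=0,j=1: not 0>1, s = 2+2 = 4
p=0,j=2: not 0>2, s = 4+2 = 6
p=1,j=0: 1>0, s = 6+1 = 7
p=1,j=1: not 1>1, s = 7+2 = 9
p=1,j=2: not 1>2, s = 9+2 = 11
p=2,j=0: 2>0, s = 11+2 = 13
p=2,j=1: 2>1, s = 13+1 = 14
p=2,j=2: not 2>2, s = 14+2 = 16
p=3,j=0: 3>0, s = 16+3 = 19
p=3,j=1: 3>1, s = 19+2 = 21
p=3,j=2: 3>2, s = 21+1 = 22
p=4,j=0: 4>0, s = 22+4 = 26
p=4,j=1: 4>1, s = 26+3 = 29
p=4,j=2: 4>2, s = 29+2 = 31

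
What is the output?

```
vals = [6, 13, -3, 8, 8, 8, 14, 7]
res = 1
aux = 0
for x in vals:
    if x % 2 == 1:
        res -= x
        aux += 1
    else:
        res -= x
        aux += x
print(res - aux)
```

x=6: not odd, res = 1-6 = -5; aux=6
x=13: odd, res = (-5)-13 = -18; aux=7
x=-3: odd, res = (-18)-(-3) = -15; aux=8
x=8: not odd, res = (-15)-8 = -23; aux=16
x=8: not odd, res = (-23)-8 = -31; aux=24
x=8: not odd, res = (-31)-8 = -39; aux=32
x=14: not odd, res = (-39)-14 = -53; aux=46
x=7: odd, res = (-53)-7 = -60; aux=47
res-aux = (-60)-47 = -107

-107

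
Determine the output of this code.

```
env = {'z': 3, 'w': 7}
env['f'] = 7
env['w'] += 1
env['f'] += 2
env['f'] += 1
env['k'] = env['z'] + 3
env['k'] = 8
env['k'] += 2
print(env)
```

env['f'] = 7 → {'z': 3, 'w': 7, 'f': 7}
env['w'] = 7+1 = 8 → {'z': 3, 'w': 8, 'f': 7}
env['f'] = 7+2 = 9 → {'z': 3, 'w': 8, 'f': 9}
env['f'] = 9+1 = 10 → {'z': 3, 'w': 8, 'f': 10}
env['k'] = env['z']+3 = 6 → {'z': 3, 'w': 8, 'f': 10, 'k': 6}
env['k'] = 8 → {'z': 3, 'w': 8, 'f': 10, 'k': 8}
env['k'] = 8+2 = 10 → {'z': 3, 'w': 8, 'f': 10, 'k': 10}

{'z': 3, 'w': 8, 'f': 10, 'k': 10}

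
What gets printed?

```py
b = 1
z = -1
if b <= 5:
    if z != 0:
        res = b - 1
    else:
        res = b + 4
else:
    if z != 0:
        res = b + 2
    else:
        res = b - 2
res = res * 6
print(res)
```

0

b=1, z=-1
b <= 5 is True; z != 0 is True
→ res = b - 1 = 0
res = 0*6 = 0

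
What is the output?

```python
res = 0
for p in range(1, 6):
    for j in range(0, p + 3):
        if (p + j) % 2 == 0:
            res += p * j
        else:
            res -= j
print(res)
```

p=1,j=0: odd sum, res = 0-0 = 0
p=1,j=1: even sum, res = 0+1 = 1
p=1,j=2: odd sum, res = 1-2 = -1
p=1,j=3: even sum, res = (-1)+3 = 2
p=2,j=0: even sum, res = 2+0 = 2
p=2,j=1: odd sum, res = 2-1 = 1
p=2,j=2: even sum, res = 1+4 = 5
p=2,j=3: odd sum, res = 5-3 = 2
p=2,j=4: even sum, res = 2+8 = 10
p=3,j=0: odd sum, res = 10-0 = 10
p=3,j=1: even sum, res = 10+3 = 13
p=3,j=2: odd sum, res = 13-2 = 11
p=3,j=3: even sum, res = 11+9 = 20
p=3,j=4: odd sum, res = 20-4 = 16
p=3,j=5: even sum, res = 16+15 = 31
p=4,j=0: even sum, res = 31+0 = 31
p=4,j=1: odd sum, res = 31-1 = 30
p=4,j=2: even sum, res = 30+8 = 38
p=4,j=3: odd sum, res = 38-3 = 35
p=4,j=4: even sum, res = 35+16 = 51
p=4,j=5: odd sum, res = 51-5 = 46
p=4,j=6: even sum, res = 46+24 = 70
p=5,j=0: odd sum, res = 70-0 = 70
p=5,j=1: even sum, res = 70+5 = 75
p=5,j=2: odd sum, res = 75-2 = 73
p=5,j=3: even sum, res = 73+15 = 88
p=5,j=4: odd sum, res = 88-4 = 84
p=5,j=5: even sum, res = 84+25 = 109
p=5,j=6: odd sum, res = 109-6 = 103
p=5,j=7: even sum, res = 103+35 = 138

138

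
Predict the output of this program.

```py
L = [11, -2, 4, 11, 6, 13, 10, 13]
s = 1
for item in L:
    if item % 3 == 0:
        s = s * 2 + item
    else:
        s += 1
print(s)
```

item=11: not %3==0, s = 1+1 = 2
item=-2: not %3==0, s = 2+1 = 3
item=4: not %3==0, s = 3+1 = 4
item=11: not %3==0, s = 4+1 = 5
item=6: %3==0, s = 5*2+6 = 16
item=13: not %3==0, s = 16+1 = 17
item=10: not %3==0, s = 17+1 = 18
item=13: not %3==0, s = 18+1 = 19

19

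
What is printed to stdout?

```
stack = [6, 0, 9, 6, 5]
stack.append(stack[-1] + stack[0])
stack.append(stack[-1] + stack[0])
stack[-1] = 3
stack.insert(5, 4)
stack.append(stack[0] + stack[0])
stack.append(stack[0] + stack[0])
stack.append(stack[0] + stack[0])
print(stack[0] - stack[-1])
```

-6

append stack[-1]+stack[0] = 5+6 = 11 → [6, 0, 9, 6, 5, 11]
append stack[-1]+stack[0] = 11+6 = 17 → [6, 0, 9, 6, 5, 11, 17]
stack[-1] = 3 → [6, 0, 9, 6, 5, 11, 3]
insert 4 at 5 → [6, 0, 9, 6, 5, 4, 11, 3]
append stack[0]+stack[0] = 6+6 = 12 → [6, 0, 9, 6, 5, 4, 11, 3, 12]
append stack[0]+stack[0] = 6+6 = 12 → [6, 0, 9, 6, 5, 4, 11, 3, 12, 12]
append stack[0]+stack[0] = 6+6 = 12 → [6, 0, 9, 6, 5, 4, 11, 3, 12, 12, 12]
stack[0]-stack[-1] = 6-12 = -6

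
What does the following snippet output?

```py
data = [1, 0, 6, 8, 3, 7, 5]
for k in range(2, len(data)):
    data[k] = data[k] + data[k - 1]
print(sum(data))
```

91

k=2: data[2] = 6+0 = 6 → [1, 0, 6, 8, 3, 7, 5]
k=3: data[3] = 8+6 = 14 → [1, 0, 6, 14, 3, 7, 5]
k=4: data[4] = 3+14 = 17 → [1, 0, 6, 14, 17, 7, 5]
k=5: data[5] = 7+17 = 24 → [1, 0, 6, 14, 17, 24, 5]
k=6: data[6] = 5+24 = 29 → [1, 0, 6, 14, 17, 24, 29]
sum = 91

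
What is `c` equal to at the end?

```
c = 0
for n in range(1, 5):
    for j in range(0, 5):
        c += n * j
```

100

n=1,j=0: c = 0+0 = 0
n=1,j=1: c = 0+1 = 1
n=1,j=2: c = 1+2 = 3
n=1,j=3: c = 3+3 = 6
n=1,j=4: c = 6+4 = 10
n=2,j=0: c = 10+0 = 10
n=2,j=1: c = 10+2 = 12
n=2,j=2: c = 12+4 = 16
n=2,j=3: c = 16+6 = 22
n=2,j=4: c = 22+8 = 30
n=3,j=0: c = 30+0 = 30
n=3,j=1: c = 30+3 = 33
n=3,j=2: c = 33+6 = 39
n=3,j=3: c = 39+9 = 48
n=3,j=4: c = 48+12 = 60
n=4,j=0: c = 60+0 = 60
n=4,j=1: c = 60+4 = 64
n=4,j=2: c = 64+8 = 72
n=4,j=3: c = 72+12 = 84
n=4,j=4: c = 84+16 = 100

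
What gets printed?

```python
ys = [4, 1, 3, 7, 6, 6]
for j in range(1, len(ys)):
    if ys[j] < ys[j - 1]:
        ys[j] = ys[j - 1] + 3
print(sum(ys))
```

69

j=1: 1<4, ys[1] = 4+3 = 7 → [4, 7, 3, 7, 6, 6]
j=2: 3<7, ys[2] = 7+3 = 10 → [4, 7, 10, 7, 6, 6]
j=3: 7<10, ys[3] = 10+3 = 13 → [4, 7, 10, 13, 6, 6]
j=4: 6<13, ys[4] = 13+3 = 16 → [4, 7, 10, 13, 16, 6]
j=5: 6<16, ys[5] = 16+3 = 19 → [4, 7, 10, 13, 16, 19]
sum = 69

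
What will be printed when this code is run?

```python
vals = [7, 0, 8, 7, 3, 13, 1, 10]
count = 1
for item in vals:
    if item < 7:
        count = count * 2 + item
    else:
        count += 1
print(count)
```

item=7: not <7, count = 1+1 = 2
item=0: <7, count = 2*2+0 = 4
item=8: not <7, count = 4+1 = 5
item=7: not <7, count = 5+1 = 6
item=3: <7, count = 6*2+3 = 15
item=13: not <7, count = 15+1 = 16
item=1: <7, count = 16*2+1 = 33
item=10: not <7, count = 33+1 = 34

34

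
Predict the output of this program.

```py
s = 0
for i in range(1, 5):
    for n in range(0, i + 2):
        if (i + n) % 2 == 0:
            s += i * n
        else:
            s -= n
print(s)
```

i=1,n=0: odd sum, s = 0-0 = 0
i=1,n=1: even sum, s = 0+1 = 1
i=1,n=2: odd sum, s = 1-2 = -1
i=2,n=0: even sum, s = (-1)+0 = -1
i=2,n=1: odd sum, s = (-1)-1 = -2
i=2,n=2: even sum, s = (-2)+4 = 2
i=2,n=3: odd sum, s = 2-3 = -1
i=3,n=0: odd sum, s = (-1)-0 = -1
i=3,n=1: even sum, s = (-1)+3 = 2
i=3,n=2: odd sum, s = 2-2 = 0
i=3,n=3: even sum, s = 0+9 = 9
i=3,n=4: odd sum, s = 9-4 = 5
i=4,n=0: even sum, s = 5+0 = 5
i=4,n=1: odd sum, s = 5-1 = 4
i=4,n=2: even sum, s = 4+8 = 12
i=4,n=3: odd sum, s = 12-3 = 9
i=4,n=4: even sum, s = 9+16 = 25
i=4,n=5: odd sum, s = 25-5 = 20

20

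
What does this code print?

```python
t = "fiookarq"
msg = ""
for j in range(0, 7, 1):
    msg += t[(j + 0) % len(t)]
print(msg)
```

fiookar

j=0: add t[0]='f' → 'f'
j=1: add t[1]='i' → 'fi'
j=2: add t[2]='o' → 'fio'
j=3: add t[3]='o' → 'fioo'
j=4: add t[4]='k' → 'fiook'
j=5: add t[5]='a' → 'fiooka'
j=6: add t[6]='r' → 'fiookar'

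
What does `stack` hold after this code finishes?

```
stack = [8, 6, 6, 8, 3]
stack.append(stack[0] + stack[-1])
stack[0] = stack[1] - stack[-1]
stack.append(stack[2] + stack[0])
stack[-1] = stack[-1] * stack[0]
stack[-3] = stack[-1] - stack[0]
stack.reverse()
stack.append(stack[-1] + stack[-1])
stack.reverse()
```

[-10, -5, 6, 6, 8, 0, 11, -5]

append stack[0]+stack[-1] = 8+3 = 11 → [8, 6, 6, 8, 3, 11]
stack[0] = stack[1]-stack[-1] = 6-11 = -5 → [-5, 6, 6, 8, 3, 11]
append stack[2]+stack[0] = 6+(-5) = 1 → [-5, 6, 6, 8, 3, 11, 1]
stack[-1] = stack[-1]*stack[0] = 1*(-5) = -5 → [-5, 6, 6, 8, 3, 11, -5]
stack[-3] = stack[-1]-stack[0] = (-5)-(-5) = 0 → [-5, 6, 6, 8, 0, 11, -5]
reverse → [-5, 11, 0, 8, 6, 6, -5]
append stack[-1]+stack[-1] = (-5)+(-5) = -10 → [-5, 11, 0, 8, 6, 6, -5, -10]
reverse → [-10, -5, 6, 6, 8, 0, 11, -5]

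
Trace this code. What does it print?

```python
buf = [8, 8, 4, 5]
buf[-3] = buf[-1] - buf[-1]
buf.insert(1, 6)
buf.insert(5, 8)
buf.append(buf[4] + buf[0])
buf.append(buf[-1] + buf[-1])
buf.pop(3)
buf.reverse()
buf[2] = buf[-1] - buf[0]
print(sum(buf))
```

buf[-3] = buf[-1]-buf[-1] = 5-5 = 0 → [8, 0, 4, 5]
insert 6 at 1 → [8, 6, 0, 4, 5]
insert 8 at 5 → [8, 6, 0, 4, 5, 8]
append buf[4]+buf[0] = 5+8 = 13 → [8, 6, 0, 4, 5, 8, 13]
append buf[-1]+buf[-1] = 13+13 = 26 → [8, 6, 0, 4, 5, 8, 13, 26]
pop(3) removes 4 → [8, 6, 0, 5, 8, 13, 26]
reverse → [26, 13, 8, 5, 0, 6, 8]
buf[2] = buf[-1]-buf[0] = 8-26 = -18 → [26, 13, -18, 5, 0, 6, 8]
sum = 40

40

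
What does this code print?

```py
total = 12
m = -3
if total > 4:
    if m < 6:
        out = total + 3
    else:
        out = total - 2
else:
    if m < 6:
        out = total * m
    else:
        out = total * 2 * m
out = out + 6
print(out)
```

21

total=12, m=-3
total > 4 is True; m < 6 is True
→ out = total + 3 = 15
out = 15+6 = 21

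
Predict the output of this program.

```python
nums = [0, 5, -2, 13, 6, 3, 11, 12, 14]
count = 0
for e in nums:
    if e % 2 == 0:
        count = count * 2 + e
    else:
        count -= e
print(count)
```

-194

e=0: even, count = 0*2+0 = 0
e=5: not even, count = 0-5 = -5
e=-2: even, count = (-5)*2+(-2) = -12
e=13: not even, count = (-12)-13 = -25
e=6: even, count = (-25)*2+6 = -44
e=3: not even, count = (-44)-3 = -47
e=11: not even, count = (-47)-11 = -58
e=12: even, count = (-58)*2+12 = -104
e=14: even, count = (-104)*2+14 = -194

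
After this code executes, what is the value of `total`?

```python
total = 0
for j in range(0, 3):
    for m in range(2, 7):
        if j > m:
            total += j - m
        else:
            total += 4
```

60

j=0,m=2: not 0>2, total = 0+4 = 4
j=0,m=3: not 0>3, total = 4+4 = 8
j=0,m=4: not 0>4, total = 8+4 = 12
j=0,m=5: not 0>5, total = 12+4 = 16
j=0,m=6: not 0>6, total = 16+4 = 20
j=1,m=2: not 1>2, total = 20+4 = 24
j=1,m=3: not 1>3, total = 24+4 = 28
j=1,m=4: not 1>4, total = 28+4 = 32
j=1,m=5: not 1>5, total = 32+4 = 36
j=1,m=6: not 1>6, total = 36+4 = 40
j=2,m=2: not 2>2, total = 40+4 = 44
j=2,m=3: not 2>3, total = 44+4 = 48
j=2,m=4: not 2>4, total = 48+4 = 52
j=2,m=5: not 2>5, total = 52+4 = 56
j=2,m=6: not 2>6, total = 56+4 = 60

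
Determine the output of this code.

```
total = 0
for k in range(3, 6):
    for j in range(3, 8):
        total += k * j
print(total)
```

300

k=3,j=3: total = 0+9 = 9
k=3,j=4: total = 9+12 = 21
k=3,j=5: total = 21+15 = 36
k=3,j=6: total = 36+18 = 54
k=3,j=7: total = 54+21 = 75
k=4,j=3: total = 75+12 = 87
k=4,j=4: total = 87+16 = 103
k=4,j=5: total = 103+20 = 123
k=4,j=6: total = 123+24 = 147
k=4,j=7: total = 147+28 = 175
k=5,j=3: total = 175+15 = 190
k=5,j=4: total = 190+20 = 210
k=5,j=5: total = 210+25 = 235
k=5,j=6: total = 235+30 = 265
k=5,j=7: total = 265+35 = 300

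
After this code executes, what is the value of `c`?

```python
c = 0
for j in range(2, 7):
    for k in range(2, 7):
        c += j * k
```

j=2,k=2: c = 0+4 = 4
j=2,k=3: c = 4+6 = 10
j=2,k=4: c = 10+8 = 18
j=2,k=5: c = 18+10 = 28
j=2,k=6: c = 28+12 = 40
j=3,k=2: c = 40+6 = 46
j=3,k=3: c = 46+9 = 55
j=3,k=4: c = 55+12 = 67
j=3,k=5: c = 67+15 = 82
j=3,k=6: c = 82+18 = 100
j=4,k=2: c = 100+8 = 108
j=4,k=3: c = 108+12 = 120
j=4,k=4: c = 120+16 = 136
j=4,k=5: c = 136+20 = 156
j=4,k=6: c = 156+24 = 180
j=5,k=2: c = 180+10 = 190
j=5,k=3: c = 190+15 = 205
j=5,k=4: c = 205+20 = 225
j=5,k=5: c = 225+25 = 250
j=5,k=6: c = 250+30 = 280
j=6,k=2: c = 280+12 = 292
j=6,k=3: c = 292+18 = 310
j=6,k=4: c = 310+24 = 334
j=6,k=5: c = 334+30 = 364
j=6,k=6: c = 364+36 = 400

400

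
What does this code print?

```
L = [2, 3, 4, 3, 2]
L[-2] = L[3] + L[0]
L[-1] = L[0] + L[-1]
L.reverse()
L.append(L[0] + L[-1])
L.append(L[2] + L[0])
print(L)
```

[4, 5, 4, 3, 2, 6, 8]

L[-2] = L[3]+L[0] = 3+2 = 5 → [2, 3, 4, 5, 2]
L[-1] = L[0]+L[-1] = 2+2 = 4 → [2, 3, 4, 5, 4]
reverse → [4, 5, 4, 3, 2]
append L[0]+L[-1] = 4+2 = 6 → [4, 5, 4, 3, 2, 6]
append L[2]+L[0] = 4+4 = 8 → [4, 5, 4, 3, 2, 6, 8]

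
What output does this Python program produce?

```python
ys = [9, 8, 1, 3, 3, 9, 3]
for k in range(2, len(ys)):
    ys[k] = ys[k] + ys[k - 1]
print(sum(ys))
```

104

k=2: ys[2] = 1+8 = 9 → [9, 8, 9, 3, 3, 9, 3]
k=3: ys[3] = 3+9 = 12 → [9, 8, 9, 12, 3, 9, 3]
k=4: ys[4] = 3+12 = 15 → [9, 8, 9, 12, 15, 9, 3]
k=5: ys[5] = 9+15 = 24 → [9, 8, 9, 12, 15, 24, 3]
k=6: ys[6] = 3+24 = 27 → [9, 8, 9, 12, 15, 24, 27]
sum = 104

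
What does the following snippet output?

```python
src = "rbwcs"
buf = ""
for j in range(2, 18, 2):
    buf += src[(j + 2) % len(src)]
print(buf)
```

j=2: add src[4]='s' → 's'
j=4: add src[1]='b' → 'sb'
j=6: add src[3]='c' → 'sbc'
j=8: add src[0]='r' → 'sbcr'
j=10: add src[2]='w' → 'sbcrw'
j=12: add src[4]='s' → 'sbcrws'
j=14: add src[1]='b' → 'sbcrwsb'
j=16: add src[3]='c' → 'sbcrwsbc'

sbcrwsbc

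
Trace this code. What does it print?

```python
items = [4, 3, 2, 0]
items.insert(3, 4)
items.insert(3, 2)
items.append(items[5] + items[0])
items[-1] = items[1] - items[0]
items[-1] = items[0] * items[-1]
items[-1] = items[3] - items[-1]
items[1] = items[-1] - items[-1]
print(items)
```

[4, 0, 2, 2, 4, 0, 6]

insert 4 at 3 → [4, 3, 2, 4, 0]
insert 2 at 3 → [4, 3, 2, 2, 4, 0]
append items[5]+items[0] = 0+4 = 4 → [4, 3, 2, 2, 4, 0, 4]
items[-1] = items[1]-items[0] = 3-4 = -1 → [4, 3, 2, 2, 4, 0, -1]
items[-1] = items[0]*items[-1] = 4*(-1) = -4 → [4, 3, 2, 2, 4, 0, -4]
items[-1] = items[3]-items[-1] = 2-(-4) = 6 → [4, 3, 2, 2, 4, 0, 6]
items[1] = items[-1]-items[-1] = 6-6 = 0 → [4, 0, 2, 2, 4, 0, 6]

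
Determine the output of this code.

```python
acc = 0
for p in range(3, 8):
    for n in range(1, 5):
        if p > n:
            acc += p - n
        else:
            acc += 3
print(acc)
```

60

p=3,n=1: 3>1, acc = 0+2 = 2
p=3,n=2: 3>2, acc = 2+1 = 3
p=3,n=3: not 3>3, acc = 3+3 = 6
p=3,n=4: not 3>4, acc = 6+3 = 9
p=4,n=1: 4>1, acc = 9+3 = 12
p=4,n=2: 4>2, acc = 12+2 = 14
p=4,n=3: 4>3, acc = 14+1 = 15
p=4,n=4: not 4>4, acc = 15+3 = 18
p=5,n=1: 5>1, acc = 18+4 = 22
p=5,n=2: 5>2, acc = 22+3 = 25
p=5,n=3: 5>3, acc = 25+2 = 27
p=5,n=4: 5>4, acc = 27+1 = 28
p=6,n=1: 6>1, acc = 28+5 = 33
p=6,n=2: 6>2, acc = 33+4 = 37
p=6,n=3: 6>3, acc = 37+3 = 40
p=6,n=4: 6>4, acc = 40+2 = 42
p=7,n=1: 7>1, acc = 42+6 = 48
p=7,n=2: 7>2, acc = 48+5 = 53
p=7,n=3: 7>3, acc = 53+4 = 57
p=7,n=4: 7>4, acc = 57+3 = 60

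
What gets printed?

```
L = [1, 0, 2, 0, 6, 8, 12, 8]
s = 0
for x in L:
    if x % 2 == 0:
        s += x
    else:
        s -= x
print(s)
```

x=1: not even, s = 0-1 = -1
x=0: even, s = (-1)+0 = -1
x=2: even, s = (-1)+2 = 1
x=0: even, s = 1+0 = 1
x=6: even, s = 1+6 = 7
x=8: even, s = 7+8 = 15
x=12: even, s = 15+12 = 27
x=8: even, s = 27+8 = 35

35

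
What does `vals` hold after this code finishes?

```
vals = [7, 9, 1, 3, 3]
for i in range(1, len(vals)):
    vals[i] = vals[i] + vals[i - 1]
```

[7, 16, 17, 20, 23]

i=1: vals[1] = 9+7 = 16 → [7, 16, 1, 3, 3]
i=2: vals[2] = 1+16 = 17 → [7, 16, 17, 3, 3]
i=3: vals[3] = 3+17 = 20 → [7, 16, 17, 20, 3]
i=4: vals[4] = 3+20 = 23 → [7, 16, 17, 20, 23]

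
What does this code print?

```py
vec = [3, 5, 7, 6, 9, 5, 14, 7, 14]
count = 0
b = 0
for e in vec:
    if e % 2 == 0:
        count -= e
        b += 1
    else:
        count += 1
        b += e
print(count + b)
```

e=3: not even, count = 0+1 = 1; b=3
e=5: not even, count = 1+1 = 2; b=8
e=7: not even, count = 2+1 = 3; b=15
e=6: even, count = 3-6 = -3; b=16
e=9: not even, count = (-3)+1 = -2; b=25
e=5: not even, count = (-2)+1 = -1; b=30
e=14: even, count = (-1)-14 = -15; b=31
e=7: not even, count = (-15)+1 = -14; b=38
e=14: even, count = (-14)-14 = -28; b=39
count+b = (-28)+39 = 11

11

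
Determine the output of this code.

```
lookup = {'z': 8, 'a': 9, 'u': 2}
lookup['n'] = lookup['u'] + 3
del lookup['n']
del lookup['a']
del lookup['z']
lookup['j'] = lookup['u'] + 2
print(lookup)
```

lookup['n'] = lookup['u']+3 = 5 → {'z': 8, 'a': 9, 'u': 2, 'n': 5}
del 'n' → {'z': 8, 'a': 9, 'u': 2}
del 'a' → {'z': 8, 'u': 2}
del 'z' → {'u': 2}
lookup['j'] = lookup['u']+2 = 4 → {'u': 2, 'j': 4}

{'u': 2, 'j': 4}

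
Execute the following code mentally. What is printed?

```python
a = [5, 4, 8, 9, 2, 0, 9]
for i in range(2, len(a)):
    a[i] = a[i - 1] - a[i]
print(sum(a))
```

-62

i=2: a[2] = 4-8 = -4 → [5, 4, -4, 9, 2, 0, 9]
i=3: a[3] = (-4)-9 = -13 → [5, 4, -4, -13, 2, 0, 9]
i=4: a[4] = (-13)-2 = -15 → [5, 4, -4, -13, -15, 0, 9]
i=5: a[5] = (-15)-0 = -15 → [5, 4, -4, -13, -15, -15, 9]
i=6: a[6] = (-15)-9 = -24 → [5, 4, -4, -13, -15, -15, -24]
sum = -62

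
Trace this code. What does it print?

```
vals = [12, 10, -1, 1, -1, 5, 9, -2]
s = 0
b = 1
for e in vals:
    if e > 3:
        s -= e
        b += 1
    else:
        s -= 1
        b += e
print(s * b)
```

-80

e=12: >3, s = 0-12 = -12; b=2
e=10: >3, s = (-12)-10 = -22; b=3
e=-1: not >3, s = (-22)-1 = -23; b=2
e=1: not >3, s = (-23)-1 = -24; b=3
e=-1: not >3, s = (-24)-1 = -25; b=2
e=5: >3, s = (-25)-5 = -30; b=3
e=9: >3, s = (-30)-9 = -39; b=4
e=-2: not >3, s = (-39)-1 = -40; b=2
s*b = (-40)*2 = -80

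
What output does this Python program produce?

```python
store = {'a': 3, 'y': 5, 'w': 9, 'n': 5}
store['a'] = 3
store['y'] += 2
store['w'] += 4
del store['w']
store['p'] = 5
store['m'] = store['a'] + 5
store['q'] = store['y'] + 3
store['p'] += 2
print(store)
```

{'a': 3, 'y': 7, 'n': 5, 'p': 7, 'm': 8, 'q': 10}

store['a'] = 3 → {'a': 3, 'y': 5, 'w': 9, 'n': 5}
store['y'] = 5+2 = 7 → {'a': 3, 'y': 7, 'w': 9, 'n': 5}
store['w'] = 9+4 = 13 → {'a': 3, 'y': 7, 'w': 13, 'n': 5}
del 'w' → {'a': 3, 'y': 7, 'n': 5}
store['p'] = 5 → {'a': 3, 'y': 7, 'n': 5, 'p': 5}
store['m'] = store['a']+5 = 8 → {'a': 3, 'y': 7, 'n': 5, 'p': 5, 'm': 8}
store['q'] = store['y']+3 = 10 → {'a': 3, 'y': 7, 'n': 5, 'p': 5, 'm': 8, 'q': 10}
store['p'] = 5+2 = 7 → {'a': 3, 'y': 7, 'n': 5, 'p': 7, 'm': 8, 'q': 10}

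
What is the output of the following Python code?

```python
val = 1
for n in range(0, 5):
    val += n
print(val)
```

11

n=0: val = 1+0 = 1
n=1: val = 1+1 = 2
n=2: val = 2+2 = 4
n=3: val = 4+3 = 7
n=4: val = 7+4 = 11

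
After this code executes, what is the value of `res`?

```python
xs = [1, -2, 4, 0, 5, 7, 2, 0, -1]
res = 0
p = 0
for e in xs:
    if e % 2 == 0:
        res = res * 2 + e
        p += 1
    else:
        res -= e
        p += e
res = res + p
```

-58

e=1: not even, res = 0-1 = -1; p=1
e=-2: even, res = (-1)*2+(-2) = -4; p=2
e=4: even, res = (-4)*2+4 = -4; p=3
e=0: even, res = (-4)*2+0 = -8; p=4
e=5: not even, res = (-8)-5 = -13; p=9
e=7: not even, res = (-13)-7 = -20; p=16
e=2: even, res = (-20)*2+2 = -38; p=17
e=0: even, res = (-38)*2+0 = -76; p=18
e=-1: not even, res = (-76)-(-1) = -75; p=17
res+p = (-75)+17 = -58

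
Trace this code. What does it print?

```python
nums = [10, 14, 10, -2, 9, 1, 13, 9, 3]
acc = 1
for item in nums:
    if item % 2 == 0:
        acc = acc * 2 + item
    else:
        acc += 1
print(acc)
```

175

item=10: even, acc = 1*2+10 = 12
item=14: even, acc = 12*2+14 = 38
item=10: even, acc = 38*2+10 = 86
item=-2: even, acc = 86*2+(-2) = 170
item=9: not even, acc = 170+1 = 171
item=1: not even, acc = 171+1 = 172
item=13: not even, acc = 172+1 = 173
item=9: not even, acc = 173+1 = 174
item=3: not even, acc = 174+1 = 175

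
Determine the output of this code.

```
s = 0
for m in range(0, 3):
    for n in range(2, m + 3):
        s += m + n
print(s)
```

24

m=0,n=2: s = 0+2 = 2
m=1,n=2: s = 2+3 = 5
m=1,n=3: s = 5+4 = 9
m=2,n=2: s = 9+4 = 13
m=2,n=3: s = 13+5 = 18
m=2,n=4: s = 18+6 = 24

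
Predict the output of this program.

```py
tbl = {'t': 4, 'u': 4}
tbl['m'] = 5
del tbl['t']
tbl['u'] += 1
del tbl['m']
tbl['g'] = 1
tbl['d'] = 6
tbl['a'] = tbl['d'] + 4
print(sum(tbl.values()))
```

22

tbl['m'] = 5 → {'t': 4, 'u': 4, 'm': 5}
del 't' → {'u': 4, 'm': 5}
tbl['u'] = 4+1 = 5 → {'u': 5, 'm': 5}
del 'm' → {'u': 5}
tbl['g'] = 1 → {'u': 5, 'g': 1}
tbl['d'] = 6 → {'u': 5, 'g': 1, 'd': 6}
tbl['a'] = tbl['d']+4 = 10 → {'u': 5, 'g': 1, 'd': 6, 'a': 10}
sum of values = 22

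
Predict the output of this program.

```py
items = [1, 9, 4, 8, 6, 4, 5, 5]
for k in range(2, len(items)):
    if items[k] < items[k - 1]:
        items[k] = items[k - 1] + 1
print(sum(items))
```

k=2: 4<9, items[2] = 9+1 = 10 → [1, 9, 10, 8, 6, 4, 5, 5]
k=3: 8<10, items[3] = 10+1 = 11 → [1, 9, 10, 11, 6, 4, 5, 5]
k=4: 6<11, items[4] = 11+1 = 12 → [1, 9, 10, 11, 12, 4, 5, 5]
k=5: 4<12, items[5] = 12+1 = 13 → [1, 9, 10, 11, 12, 13, 5, 5]
k=6: 5<13, items[6] = 13+1 = 14 → [1, 9, 10, 11, 12, 13, 14, 5]
k=7: 5<14, items[7] = 14+1 = 15 → [1, 9, 10, 11, 12, 13, 14, 15]
sum = 85

85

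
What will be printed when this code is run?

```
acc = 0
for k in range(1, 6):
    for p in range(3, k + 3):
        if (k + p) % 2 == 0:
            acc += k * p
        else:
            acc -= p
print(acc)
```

k=1,p=3: even sum, acc = 0+3 = 3
k=2,p=3: odd sum, acc = 3-3 = 0
k=2,p=4: even sum, acc = 0+8 = 8
k=3,p=3: even sum, acc = 8+9 = 17
k=3,p=4: odd sum, acc = 17-4 = 13
k=3,p=5: even sum, acc = 13+15 = 28
k=4,p=3: odd sum, acc = 28-3 = 25
k=4,p=4: even sum, acc = 25+16 = 41
k=4,p=5: odd sum, acc = 41-5 = 36
k=4,p=6: even sum, acc = 36+24 = 60
k=5,p=3: even sum, acc = 60+15 = 75
k=5,p=4: odd sum, acc = 75-4 = 71
k=5,p=5: even sum, acc = 71+25 = 96
k=5,p=6: odd sum, acc = 96-6 = 90
k=5,p=7: even sum, acc = 90+35 = 125

125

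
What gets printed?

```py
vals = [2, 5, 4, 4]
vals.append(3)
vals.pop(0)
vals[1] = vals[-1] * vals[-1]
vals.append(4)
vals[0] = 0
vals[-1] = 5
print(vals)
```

[0, 9, 4, 3, 5]

append 3 → [2, 5, 4, 4, 3]
pop(0) removes 2 → [5, 4, 4, 3]
vals[1] = vals[-1]*vals[-1] = 3*3 = 9 → [5, 9, 4, 3]
append 4 → [5, 9, 4, 3, 4]
vals[0] = 0 → [0, 9, 4, 3, 4]
vals[-1] = 5 → [0, 9, 4, 3, 5]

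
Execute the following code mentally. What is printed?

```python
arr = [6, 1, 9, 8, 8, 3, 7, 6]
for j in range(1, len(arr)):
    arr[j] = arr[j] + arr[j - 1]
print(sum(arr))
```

210

j=1: arr[1] = 1+6 = 7 → [6, 7, 9, 8, 8, 3, 7, 6]
j=2: arr[2] = 9+7 = 16 → [6, 7, 16, 8, 8, 3, 7, 6]
j=3: arr[3] = 8+16 = 24 → [6, 7, 16, 24, 8, 3, 7, 6]
j=4: arr[4] = 8+24 = 32 → [6, 7, 16, 24, 32, 3, 7, 6]
j=5: arr[5] = 3+32 = 35 → [6, 7, 16, 24, 32, 35, 7, 6]
j=6: arr[6] = 7+35 = 42 → [6, 7, 16, 24, 32, 35, 42, 6]
j=7: arr[7] = 6+42 = 48 → [6, 7, 16, 24, 32, 35, 42, 48]
sum = 210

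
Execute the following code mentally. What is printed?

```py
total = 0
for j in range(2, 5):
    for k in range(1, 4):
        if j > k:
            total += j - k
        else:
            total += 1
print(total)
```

j=2,k=1: 2>1, total = 0+1 = 1
j=2,k=2: not 2>2, total = 1+1 = 2
j=2,k=3: not 2>3, total = 2+1 = 3
j=3,k=1: 3>1, total = 3+2 = 5
j=3,k=2: 3>2, total = 5+1 = 6
j=3,k=3: not 3>3, total = 6+1 = 7
j=4,k=1: 4>1, total = 7+3 = 10
j=4,k=2: 4>2, total = 10+2 = 12
j=4,k=3: 4>3, total = 12+1 = 13

13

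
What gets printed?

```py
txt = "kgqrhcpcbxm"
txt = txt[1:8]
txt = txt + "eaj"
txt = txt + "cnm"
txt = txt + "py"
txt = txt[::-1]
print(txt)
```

slice [1:8] → 'gqrhcpc'
+ 'eaj' → 'gqrhcpceaj'
+ 'cnm' → 'gqrhcpceajcnm'
+ 'py' → 'gqrhcpceajcnmpy'
reverse → 'ypmncjaecpchrqg'

ypmncjaecpchrqg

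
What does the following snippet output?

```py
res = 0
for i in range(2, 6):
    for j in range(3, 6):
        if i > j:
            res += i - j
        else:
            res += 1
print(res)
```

13

i=2,j=3: not 2>3, res = 0+1 = 1
i=2,j=4: not 2>4, res = 1+1 = 2
i=2,j=5: not 2>5, res = 2+1 = 3
i=3,j=3: not 3>3, res = 3+1 = 4
i=3,j=4: not 3>4, res = 4+1 = 5
i=3,j=5: not 3>5, res = 5+1 = 6
i=4,j=3: 4>3, res = 6+1 = 7
i=4,j=4: not 4>4, res = 7+1 = 8
i=4,j=5: not 4>5, res = 8+1 = 9
i=5,j=3: 5>3, res = 9+2 = 11
i=5,j=4: 5>4, res = 11+1 = 12
i=5,j=5: not 5>5, res = 12+1 = 13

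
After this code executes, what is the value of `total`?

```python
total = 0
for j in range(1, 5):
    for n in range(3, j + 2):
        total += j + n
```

j=2,n=3: total = 0+5 = 5
j=3,n=3: total = 5+6 = 11
j=3,n=4: total = 11+7 = 18
j=4,n=3: total = 18+7 = 25
j=4,n=4: total = 25+8 = 33
j=4,n=5: total = 33+9 = 42

42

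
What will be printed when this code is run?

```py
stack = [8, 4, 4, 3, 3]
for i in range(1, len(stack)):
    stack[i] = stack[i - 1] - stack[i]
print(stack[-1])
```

-6

i=1: stack[1] = 8-4 = 4 → [8, 4, 4, 3, 3]
i=2: stack[2] = 4-4 = 0 → [8, 4, 0, 3, 3]
i=3: stack[3] = 0-3 = -3 → [8, 4, 0, -3, 3]
i=4: stack[4] = (-3)-3 = -6 → [8, 4, 0, -3, -6]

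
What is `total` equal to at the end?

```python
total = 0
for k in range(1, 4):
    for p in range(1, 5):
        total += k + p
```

k=1,p=1: total = 0+2 = 2
k=1,p=2: total = 2+3 = 5
k=1,p=3: total = 5+4 = 9
k=1,p=4: total = 9+5 = 14
k=2,p=1: total = 14+3 = 17
k=2,p=2: total = 17+4 = 21
k=2,p=3: total = 21+5 = 26
k=2,p=4: total = 26+6 = 32
k=3,p=1: total = 32+4 = 36
k=3,p=2: total = 36+5 = 41
k=3,p=3: total = 41+6 = 47
k=3,p=4: total = 47+7 = 54

54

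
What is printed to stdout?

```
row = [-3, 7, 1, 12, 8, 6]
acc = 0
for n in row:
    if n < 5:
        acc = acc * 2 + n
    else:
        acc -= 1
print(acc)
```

n=-3: <5, acc = 0*2+(-3) = -3
n=7: not <5, acc = (-3)-1 = -4
n=1: <5, acc = (-4)*2+1 = -7
n=12: not <5, acc = (-7)-1 = -8
n=8: not <5, acc = (-8)-1 = -9
n=6: not <5, acc = (-9)-1 = -10

-10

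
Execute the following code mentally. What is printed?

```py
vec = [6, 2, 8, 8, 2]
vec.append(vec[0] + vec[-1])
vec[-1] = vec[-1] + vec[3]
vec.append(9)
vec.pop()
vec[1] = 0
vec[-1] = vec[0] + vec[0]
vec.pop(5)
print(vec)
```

append vec[0]+vec[-1] = 6+2 = 8 → [6, 2, 8, 8, 2, 8]
vec[-1] = vec[-1]+vec[3] = 8+8 = 16 → [6, 2, 8, 8, 2, 16]
append 9 → [6, 2, 8, 8, 2, 16, 9]
pop() removes 9 → [6, 2, 8, 8, 2, 16]
vec[1] = 0 → [6, 0, 8, 8, 2, 16]
vec[-1] = vec[0]+vec[0] = 6+6 = 12 → [6, 0, 8, 8, 2, 12]
pop(5) removes 12 → [6, 0, 8, 8, 2]

[6, 0, 8, 8, 2]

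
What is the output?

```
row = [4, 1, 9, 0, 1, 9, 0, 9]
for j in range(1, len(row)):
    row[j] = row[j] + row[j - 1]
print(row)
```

[4, 5, 14, 14, 15, 24, 24, 33]

j=1: row[1] = 1+4 = 5 → [4, 5, 9, 0, 1, 9, 0, 9]
j=2: row[2] = 9+5 = 14 → [4, 5, 14, 0, 1, 9, 0, 9]
j=3: row[3] = 0+14 = 14 → [4, 5, 14, 14, 1, 9, 0, 9]
j=4: row[4] = 1+14 = 15 → [4, 5, 14, 14, 15, 9, 0, 9]
j=5: row[5] = 9+15 = 24 → [4, 5, 14, 14, 15, 24, 0, 9]
j=6: row[6] = 0+24 = 24 → [4, 5, 14, 14, 15, 24, 24, 9]
j=7: row[7] = 9+24 = 33 → [4, 5, 14, 14, 15, 24, 24, 33]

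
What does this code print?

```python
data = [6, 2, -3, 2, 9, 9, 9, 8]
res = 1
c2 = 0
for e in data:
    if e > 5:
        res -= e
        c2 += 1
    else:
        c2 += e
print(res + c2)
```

e=6: >5, res = 1-6 = -5; c2=1
e=2: not >5; c2=3
e=-3: not >5; c2=0
e=2: not >5; c2=2
e=9: >5, res = (-5)-9 = -14; c2=3
e=9: >5, res = (-14)-9 = -23; c2=4
e=9: >5, res = (-23)-9 = -32; c2=5
e=8: >5, res = (-32)-8 = -40; c2=6
res+c2 = (-40)+6 = -34

-34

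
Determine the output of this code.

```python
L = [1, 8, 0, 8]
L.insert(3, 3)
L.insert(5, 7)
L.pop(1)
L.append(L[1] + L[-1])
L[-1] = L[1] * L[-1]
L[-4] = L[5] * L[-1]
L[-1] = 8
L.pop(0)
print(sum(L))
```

23

insert 3 at 3 → [1, 8, 0, 3, 8]
insert 7 at 5 → [1, 8, 0, 3, 8, 7]
pop(1) removes 8 → [1, 0, 3, 8, 7]
append L[1]+L[-1] = 0+7 = 7 → [1, 0, 3, 8, 7, 7]
L[-1] = L[1]*L[-1] = 0*7 = 0 → [1, 0, 3, 8, 7, 0]
L[-4] = L[5]*L[-1] = 0*0 = 0 → [1, 0, 0, 8, 7, 0]
L[-1] = 8 → [1, 0, 0, 8, 7, 8]
pop(0) removes 1 → [0, 0, 8, 7, 8]
sum = 23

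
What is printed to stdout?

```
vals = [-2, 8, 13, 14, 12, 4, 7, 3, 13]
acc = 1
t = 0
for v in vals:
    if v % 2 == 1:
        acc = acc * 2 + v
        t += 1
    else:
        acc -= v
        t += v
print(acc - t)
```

-209

v=-2: not odd, acc = 1-(-2) = 3; t=-2
v=8: not odd, acc = 3-8 = -5; t=6
v=13: odd, acc = (-5)*2+13 = 3; t=7
v=14: not odd, acc = 3-14 = -11; t=21
v=12: not odd, acc = (-11)-12 = -23; t=33
v=4: not odd, acc = (-23)-4 = -27; t=37
v=7: odd, acc = (-27)*2+7 = -47; t=38
v=3: odd, acc = (-47)*2+3 = -91; t=39
v=13: odd, acc = (-91)*2+13 = -169; t=40
acc-t = (-169)-40 = -209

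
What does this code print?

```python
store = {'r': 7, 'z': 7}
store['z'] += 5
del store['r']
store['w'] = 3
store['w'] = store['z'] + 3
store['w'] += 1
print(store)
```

{'z': 12, 'w': 16}

store['z'] = 7+5 = 12 → {'r': 7, 'z': 12}
del 'r' → {'z': 12}
store['w'] = 3 → {'z': 12, 'w': 3}
store['w'] = store['z']+3 = 15 → {'z': 12, 'w': 15}
store['w'] = 15+1 = 16 → {'z': 12, 'w': 16}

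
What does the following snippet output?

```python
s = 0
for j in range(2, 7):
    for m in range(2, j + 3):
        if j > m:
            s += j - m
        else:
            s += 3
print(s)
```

65

j=2,m=2: not 2>2, s = 0+3 = 3
j=2,m=3: not 2>3, s = 3+3 = 6
j=2,m=4: not 2>4, s = 6+3 = 9
j=3,m=2: 3>2, s = 9+1 = 10
j=3,m=3: not 3>3, s = 10+3 = 13
j=3,m=4: not 3>4, s = 13+3 = 16
j=3,m=5: not 3>5, s = 16+3 = 19
j=4,m=2: 4>2, s = 19+2 = 21
j=4,m=3: 4>3, s = 21+1 = 22
j=4,m=4: not 4>4, s = 22+3 = 25
j=4,m=5: not 4>5, s = 25+3 = 28
j=4,m=6: not 4>6, s = 28+3 = 31
j=5,m=2: 5>2, s = 31+3 = 34
j=5,m=3: 5>3, s = 34+2 = 36
j=5,m=4: 5>4, s = 36+1 = 37
j=5,m=5: not 5>5, s = 37+3 = 40
j=5,m=6: not 5>6, s = 40+3 = 43
j=5,m=7: not 5>7, s = 43+3 = 46
j=6,m=2: 6>2, s = 46+4 = 50
j=6,m=3: 6>3, s = 50+3 = 53
j=6,m=4: 6>4, s = 53+2 = 55
j=6,m=5: 6>5, s = 55+1 = 56
j=6,m=6: not 6>6, s = 56+3 = 59
j=6,m=7: not 6>7, s = 59+3 = 62
j=6,m=8: not 6>8, s = 62+3 = 65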